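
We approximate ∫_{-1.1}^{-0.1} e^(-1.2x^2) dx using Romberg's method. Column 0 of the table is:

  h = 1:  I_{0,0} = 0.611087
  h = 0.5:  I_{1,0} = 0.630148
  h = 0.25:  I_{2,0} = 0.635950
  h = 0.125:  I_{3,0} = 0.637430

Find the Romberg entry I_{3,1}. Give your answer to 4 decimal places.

0.6379

I_{3,1} = (4·0.637430 − 0.635950) / 3 = 0.637923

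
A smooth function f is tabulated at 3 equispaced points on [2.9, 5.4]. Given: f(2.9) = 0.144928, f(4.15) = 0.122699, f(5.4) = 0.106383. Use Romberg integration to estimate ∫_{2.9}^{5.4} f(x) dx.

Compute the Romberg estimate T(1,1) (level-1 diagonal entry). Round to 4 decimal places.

0.3092

T(0,0) (trapezoid, 1 panel, h=2.5000): 0.314139
T(1,0) (trapezoid, 2 panels, h=1.2500): 0.310443
T(1,1) = 0.310443 + (0.310443 − 0.314139)/3 = 0.309211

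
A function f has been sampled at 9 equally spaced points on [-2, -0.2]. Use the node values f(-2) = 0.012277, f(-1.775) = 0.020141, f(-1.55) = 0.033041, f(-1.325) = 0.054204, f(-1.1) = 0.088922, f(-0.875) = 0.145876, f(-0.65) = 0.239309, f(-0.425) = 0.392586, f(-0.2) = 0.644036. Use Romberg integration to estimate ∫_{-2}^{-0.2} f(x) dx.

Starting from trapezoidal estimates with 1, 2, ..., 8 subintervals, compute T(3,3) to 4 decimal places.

0.2872

T(0,0) (trapezoid, 1 panel, h=1.8000): 0.590682
T(1,0) (trapezoid, 2 panels, h=0.9000): 0.375371
T(2,0) (trapezoid, 4 panels, h=0.4500): 0.310243
T(3,0) (trapezoid, 8 panels, h=0.2250): 0.293003
T(1,1) = 0.375371 + (0.375371 − 0.590682)/3 = 0.303601
T(2,1) = 0.310243 + (0.310243 − 0.375371)/3 = 0.288534
T(3,1) = 0.293003 + (0.293003 − 0.310243)/3 = 0.287256
T(2,2) = 0.288534 + (0.288534 − 0.303601)/15 = 0.287530
T(3,2) = 0.287256 + (0.287256 − 0.288534)/15 = 0.287171
T(3,3) = 0.287171 + (0.287171 − 0.287530)/63 = 0.287165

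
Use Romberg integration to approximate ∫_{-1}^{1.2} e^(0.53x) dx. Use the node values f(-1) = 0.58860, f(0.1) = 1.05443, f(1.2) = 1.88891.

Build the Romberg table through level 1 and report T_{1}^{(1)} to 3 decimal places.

T_{0}^{(0)} (trapezoid, 1 panel, h=2.2000): 2.72526
T_{1}^{(0)} (trapezoid, 2 panels, h=1.1000): 2.52250
T_{1}^{(1)} = 2.52250 + (2.52250 − 2.72526)/3 = 2.45491

2.455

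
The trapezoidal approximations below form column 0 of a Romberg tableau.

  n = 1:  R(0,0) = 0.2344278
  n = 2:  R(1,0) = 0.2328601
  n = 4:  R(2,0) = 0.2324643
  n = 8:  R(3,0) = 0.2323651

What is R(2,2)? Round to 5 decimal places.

R(1,1) = 0.2328601 + (0.2328601 − 0.2344278)/3 = 0.2323375
R(2,1) = (4·0.2324643 − 0.2328601) / 3 = 0.2323324
R(2,2) = (16·0.2323324 − 0.2323375) / 15 = 0.2323321
(Column j=1 coincides with Simpson's rule on the same nodes.)

0.23233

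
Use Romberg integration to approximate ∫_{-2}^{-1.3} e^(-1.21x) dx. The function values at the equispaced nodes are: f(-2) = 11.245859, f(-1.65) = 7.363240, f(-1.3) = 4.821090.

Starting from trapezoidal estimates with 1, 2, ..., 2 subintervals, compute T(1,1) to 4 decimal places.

5.3107

T(0,0) (trapezoid, 1 panel, h=0.7000): 5.623432
T(1,0) (trapezoid, 2 panels, h=0.3500): 5.388850
T(1,1) = 5.388850 + (5.388850 − 5.623432)/3 = 5.310656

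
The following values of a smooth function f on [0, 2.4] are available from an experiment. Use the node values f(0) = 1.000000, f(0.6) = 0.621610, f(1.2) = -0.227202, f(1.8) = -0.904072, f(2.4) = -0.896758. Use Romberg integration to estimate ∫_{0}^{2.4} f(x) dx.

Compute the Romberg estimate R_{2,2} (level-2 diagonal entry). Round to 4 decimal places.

R_{0,0} (trapezoid, 1 panel, h=2.4000): 0.123890
R_{1,0} (trapezoid, 2 panels, h=1.2000): -0.210697
R_{2,0} (trapezoid, 4 panels, h=0.6000): -0.274826
R_{1,1} = -0.210697 + (-0.210697 − 0.123890)/3 = -0.322226
R_{2,1} = -0.274826 + (-0.274826 − (-0.210697))/3 = -0.296202
R_{2,2} = -0.296202 + (-0.296202 − (-0.322226))/15 = -0.294467

-0.2945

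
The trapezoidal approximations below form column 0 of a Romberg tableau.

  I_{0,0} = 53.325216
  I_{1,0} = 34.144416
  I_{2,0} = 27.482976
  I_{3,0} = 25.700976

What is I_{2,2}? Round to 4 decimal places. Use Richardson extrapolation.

25.0966

I_{1,1} = (4·34.144416 − 53.325216) / 3 = 27.750816
I_{2,1} = 27.482976 + (27.482976 − 34.144416)/3 = 25.262496
I_{2,2} = 25.262496 + (25.262496 − 27.750816)/15 = 25.096608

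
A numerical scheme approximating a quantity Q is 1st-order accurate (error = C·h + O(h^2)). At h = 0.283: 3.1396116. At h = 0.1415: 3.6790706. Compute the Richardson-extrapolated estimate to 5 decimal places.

4.21853

Extrapolated value = (2·A(h/2) − A(h)) / (2 − 1)
= (2·3.6790706 − 3.1396116) / 1
= 4.2185296 / 1 = 4.2185296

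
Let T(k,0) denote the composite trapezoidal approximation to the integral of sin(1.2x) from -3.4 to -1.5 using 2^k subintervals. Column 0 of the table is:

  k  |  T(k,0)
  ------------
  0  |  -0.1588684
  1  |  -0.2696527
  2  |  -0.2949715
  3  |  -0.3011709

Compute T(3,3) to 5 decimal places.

Richardson extrapolation on the trapezoidal column (denominator 4−1=3):
T(1,1) = -0.2696527 + (-0.2696527 − (-0.1588684))/3 = -0.3065808
T(2,1) = -0.2949715 + (-0.2949715 − (-0.2696527))/3 = -0.3034111
T(3,1) = -0.3011709 + (-0.3011709 − (-0.2949715))/3 = -0.3032374
T(2,2) = -0.3034111 + (-0.3034111 − (-0.3065808))/15 = -0.3031998
T(3,2) = (16·(-0.3032374) − (-0.3034111)) / 15 = -0.3032258
T(3,3) = (64·(-0.3032258) − (-0.3031998)) / 63 = -0.3032262

-0.30323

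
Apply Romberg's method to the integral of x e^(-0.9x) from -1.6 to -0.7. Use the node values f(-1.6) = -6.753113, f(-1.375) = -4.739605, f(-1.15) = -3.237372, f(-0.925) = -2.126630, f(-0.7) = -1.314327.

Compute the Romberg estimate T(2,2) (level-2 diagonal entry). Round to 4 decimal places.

T(0,0) (trapezoid, 1 panel, h=0.9000): -3.630348
T(1,0) (trapezoid, 2 panels, h=0.4500): -3.271991
T(2,0) (trapezoid, 4 panels, h=0.2250): -3.180899
T(1,1) = -3.271991 + (-3.271991 − (-3.630348))/3 = -3.152539
T(2,1) = -3.180899 + (-3.180899 − (-3.271991))/3 = -3.150535
T(2,2) = -3.150535 + (-3.150535 − (-3.152539))/15 = -3.150401

-3.1504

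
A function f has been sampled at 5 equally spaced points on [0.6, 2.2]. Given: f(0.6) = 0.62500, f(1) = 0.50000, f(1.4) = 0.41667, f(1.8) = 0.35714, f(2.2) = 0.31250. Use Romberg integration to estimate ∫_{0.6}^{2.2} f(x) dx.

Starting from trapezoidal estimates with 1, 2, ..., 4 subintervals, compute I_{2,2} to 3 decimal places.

I_{0,0} (trapezoid, 1 panel, h=1.6000): 0.75000
I_{1,0} (trapezoid, 2 panels, h=0.8000): 0.70834
I_{2,0} (trapezoid, 4 panels, h=0.4000): 0.69702
I_{1,1} = 0.70834 + (0.70834 − 0.75000)/3 = 0.69445
I_{2,1} = 0.69702 + (0.69702 − 0.70834)/3 = 0.69325
I_{2,2} = 0.69325 + (0.69325 − 0.69445)/15 = 0.69317

0.693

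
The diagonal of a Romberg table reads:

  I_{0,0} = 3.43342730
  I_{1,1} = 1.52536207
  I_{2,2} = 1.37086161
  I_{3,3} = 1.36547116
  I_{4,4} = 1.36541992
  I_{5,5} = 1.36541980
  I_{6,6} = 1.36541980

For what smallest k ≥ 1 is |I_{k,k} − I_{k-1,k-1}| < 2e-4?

|I_{1,1} − I_{0,0}| = 1.90806523 ≥ 2e-4
|I_{2,2} − I_{1,1}| = 0.15450046 ≥ 2e-4
|I_{3,3} − I_{2,2}| = 0.00539045 ≥ 2e-4
|I_{4,4} − I_{3,3}| = 0.00005124 < 2e-4

k = 4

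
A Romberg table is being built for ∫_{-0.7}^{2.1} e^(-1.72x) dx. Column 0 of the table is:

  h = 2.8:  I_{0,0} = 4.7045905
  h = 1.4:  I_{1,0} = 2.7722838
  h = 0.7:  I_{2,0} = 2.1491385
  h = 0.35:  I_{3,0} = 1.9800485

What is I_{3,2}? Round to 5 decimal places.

I_{2,1} = 2.1491385 + (2.1491385 − 2.7722838)/3 = 1.9414234
I_{3,1} = (4·1.9800485 − 2.1491385) / 3 = 1.9236852
I_{3,2} = 1.9236852 + (1.9236852 − 1.9414234)/15 = 1.9225027

1.92250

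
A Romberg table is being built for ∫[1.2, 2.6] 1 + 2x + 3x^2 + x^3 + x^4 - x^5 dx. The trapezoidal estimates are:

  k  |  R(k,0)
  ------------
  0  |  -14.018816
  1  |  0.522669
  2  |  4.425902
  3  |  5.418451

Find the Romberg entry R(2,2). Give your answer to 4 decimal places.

Richardson extrapolation on the trapezoidal column (denominator 4−1=3):
R(1,1) = (4·0.522669 − (-14.018816)) / 3 = 5.369831
R(2,1) = 4.425902 + (4.425902 − 0.522669)/3 = 5.726980
R(2,2) = (16·5.726980 − 5.369831) / 15 = 5.750790

5.7508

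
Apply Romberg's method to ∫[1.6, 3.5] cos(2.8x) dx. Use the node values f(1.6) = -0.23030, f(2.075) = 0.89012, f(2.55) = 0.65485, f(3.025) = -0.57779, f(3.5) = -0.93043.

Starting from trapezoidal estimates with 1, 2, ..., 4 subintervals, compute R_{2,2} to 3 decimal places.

0.205

R_{0,0} (trapezoid, 1 panel, h=1.9000): -1.10269
R_{1,0} (trapezoid, 2 panels, h=0.9500): 0.07076
R_{2,0} (trapezoid, 4 panels, h=0.4750): 0.18374
R_{1,1} = 0.07076 + (0.07076 − (-1.10269))/3 = 0.46191
R_{2,1} = 0.18374 + (0.18374 − 0.07076)/3 = 0.22140
R_{2,2} = 0.22140 + (0.22140 − 0.46191)/15 = 0.20537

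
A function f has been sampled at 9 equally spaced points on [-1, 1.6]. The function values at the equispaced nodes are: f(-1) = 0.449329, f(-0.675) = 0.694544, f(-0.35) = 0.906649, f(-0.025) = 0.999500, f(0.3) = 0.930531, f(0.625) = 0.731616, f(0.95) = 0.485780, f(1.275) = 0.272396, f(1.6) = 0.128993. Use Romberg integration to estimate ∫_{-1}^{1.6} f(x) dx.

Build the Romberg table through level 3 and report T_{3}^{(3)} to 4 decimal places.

T_{0}^{(0)} (trapezoid, 1 panel, h=2.6000): 0.751819
T_{1}^{(0)} (trapezoid, 2 panels, h=1.3000): 1.585600
T_{2}^{(0)} (trapezoid, 4 panels, h=0.6500): 1.697879
T_{3}^{(0)} (trapezoid, 8 panels, h=0.3250): 1.725808
T_{1}^{(1)} = 1.585600 + (1.585600 − 0.751819)/3 = 1.863527
T_{2}^{(1)} = 1.697879 + (1.697879 − 1.585600)/3 = 1.735305
T_{3}^{(1)} = 1.725808 + (1.725808 − 1.697879)/3 = 1.735118
T_{2}^{(2)} = 1.735305 + (1.735305 − 1.863527)/15 = 1.726757
T_{3}^{(2)} = 1.735118 + (1.735118 − 1.735305)/15 = 1.735106
T_{3}^{(3)} = 1.735106 + (1.735106 − 1.726757)/63 = 1.735239

1.7352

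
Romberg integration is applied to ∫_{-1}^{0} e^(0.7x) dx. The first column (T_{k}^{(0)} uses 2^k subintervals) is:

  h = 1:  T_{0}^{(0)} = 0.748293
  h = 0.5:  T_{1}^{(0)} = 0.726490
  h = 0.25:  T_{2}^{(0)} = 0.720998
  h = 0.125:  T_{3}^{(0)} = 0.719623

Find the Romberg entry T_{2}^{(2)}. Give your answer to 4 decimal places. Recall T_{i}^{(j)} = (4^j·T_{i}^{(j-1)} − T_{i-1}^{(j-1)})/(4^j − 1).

0.7192

T_{1}^{(1)} = (4·0.726490 − 0.748293) / 3 = 0.719222
T_{2}^{(1)} = (4·0.720998 − 0.726490) / 3 = 0.719167
T_{2}^{(2)} = (16·0.719167 − 0.719222) / 15 = 0.719163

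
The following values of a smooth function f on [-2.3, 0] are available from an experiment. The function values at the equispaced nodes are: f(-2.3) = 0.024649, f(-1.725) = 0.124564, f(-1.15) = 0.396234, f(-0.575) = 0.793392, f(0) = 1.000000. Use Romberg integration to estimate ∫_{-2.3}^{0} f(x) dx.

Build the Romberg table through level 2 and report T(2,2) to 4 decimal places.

T(0,0) (trapezoid, 1 panel, h=2.3000): 1.178346
T(1,0) (trapezoid, 2 panels, h=1.1500): 1.044842
T(2,0) (trapezoid, 4 panels, h=0.5750): 1.050246
T(1,1) = 1.044842 + (1.044842 − 1.178346)/3 = 1.000341
T(2,1) = 1.050246 + (1.050246 − 1.044842)/3 = 1.052047
T(2,2) = 1.052047 + (1.052047 − 1.000341)/15 = 1.055494

1.0555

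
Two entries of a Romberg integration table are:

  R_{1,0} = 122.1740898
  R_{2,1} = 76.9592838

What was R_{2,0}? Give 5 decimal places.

From R_{2,1} = (4·R_{2,0} − R_{1,0})/3, solve for R_{2,0}:
4·R_{2,0} = 3·76.9592838 + 122.1740898 = 353.0519412
R_{2,0} = 88.2629853

88.26299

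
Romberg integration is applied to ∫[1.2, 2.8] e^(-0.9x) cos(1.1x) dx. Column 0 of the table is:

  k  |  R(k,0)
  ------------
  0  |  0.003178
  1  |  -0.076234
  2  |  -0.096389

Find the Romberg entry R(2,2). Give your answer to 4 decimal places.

-0.1031

Richardson extrapolation on the trapezoidal column (denominator 4−1=3):
R(1,1) = (4·(-0.076234) − 0.003178) / 3 = -0.102705
R(2,1) = (4·(-0.096389) − (-0.076234)) / 3 = -0.103107
R(2,2) = (16·(-0.103107) − (-0.102705)) / 15 = -0.103134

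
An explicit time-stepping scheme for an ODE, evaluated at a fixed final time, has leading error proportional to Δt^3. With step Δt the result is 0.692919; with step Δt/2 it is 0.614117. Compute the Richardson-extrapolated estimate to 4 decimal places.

0.6029

Extrapolated value = (8·A(Δt/2) − A(Δt)) / (8 − 1)
= (8·0.614117 − 0.692919) / 7
= 4.220017 / 7 = 0.602860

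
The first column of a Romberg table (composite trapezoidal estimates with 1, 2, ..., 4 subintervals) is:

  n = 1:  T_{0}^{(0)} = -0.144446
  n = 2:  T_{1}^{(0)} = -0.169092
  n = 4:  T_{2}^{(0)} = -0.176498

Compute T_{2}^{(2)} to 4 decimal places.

Richardson extrapolation on the trapezoidal column (denominator 4−1=3):
T_{1}^{(1)} = (4·(-0.169092) − (-0.144446)) / 3 = -0.177307
T_{2}^{(1)} = -0.176498 + (-0.176498 − (-0.169092))/3 = -0.178967
T_{2}^{(2)} = (16·(-0.178967) − (-0.177307)) / 15 = -0.179078

-0.1791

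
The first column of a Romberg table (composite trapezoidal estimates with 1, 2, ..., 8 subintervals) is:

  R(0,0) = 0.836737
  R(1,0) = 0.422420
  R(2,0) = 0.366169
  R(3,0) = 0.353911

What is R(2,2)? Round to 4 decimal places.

0.3516

Richardson extrapolation on the trapezoidal column (denominator 4−1=3):
R(1,1) = 0.422420 + (0.422420 − 0.836737)/3 = 0.284314
R(2,1) = (4·0.366169 − 0.422420) / 3 = 0.347419
R(2,2) = (16·0.347419 − 0.284314) / 15 = 0.351626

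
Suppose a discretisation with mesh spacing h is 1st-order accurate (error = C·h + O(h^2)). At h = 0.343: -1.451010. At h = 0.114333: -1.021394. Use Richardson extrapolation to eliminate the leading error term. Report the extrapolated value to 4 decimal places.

The leading error scales as h; refining by a factor of 3 reduces it by 3^1 = 3.
Extrapolated value = (3·A(h/3) − A(h)) / (3 − 1)
= (3·(-1.021394) − (-1.451010)) / 2
= -1.613172 / 2 = -0.806586

-0.8066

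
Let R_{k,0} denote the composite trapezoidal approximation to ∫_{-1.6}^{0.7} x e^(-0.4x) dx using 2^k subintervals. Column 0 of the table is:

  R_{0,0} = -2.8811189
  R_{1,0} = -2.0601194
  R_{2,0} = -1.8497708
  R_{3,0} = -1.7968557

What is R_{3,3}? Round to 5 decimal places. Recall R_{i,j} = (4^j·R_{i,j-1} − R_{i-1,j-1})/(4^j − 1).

-1.77919

R_{1,1} = (4·(-2.0601194) − (-2.8811189)) / 3 = -1.7864529
R_{2,1} = (4·(-1.8497708) − (-2.0601194)) / 3 = -1.7796546
R_{3,1} = -1.7968557 + (-1.7968557 − (-1.8497708))/3 = -1.7792173
R_{2,2} = (16·(-1.7796546) − (-1.7864529)) / 15 = -1.7792014
R_{3,2} = (16·(-1.7792173) − (-1.7796546)) / 15 = -1.7791881
R_{3,3} = -1.7791881 + (-1.7791881 − (-1.7792014))/63 = -1.7791879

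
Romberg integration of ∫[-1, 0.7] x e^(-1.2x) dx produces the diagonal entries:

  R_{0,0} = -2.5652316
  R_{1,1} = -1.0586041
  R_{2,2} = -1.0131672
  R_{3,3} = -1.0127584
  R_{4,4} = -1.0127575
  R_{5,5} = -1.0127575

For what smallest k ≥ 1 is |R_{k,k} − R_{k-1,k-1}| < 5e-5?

k = 4

|R_{1,1} − R_{0,0}| = 1.5066275 ≥ 5e-5
|R_{2,2} − R_{1,1}| = 0.0454369 ≥ 5e-5
|R_{3,3} − R_{2,2}| = 0.0004088 ≥ 5e-5
|R_{4,4} − R_{3,3}| = 0.0000009 < 5e-5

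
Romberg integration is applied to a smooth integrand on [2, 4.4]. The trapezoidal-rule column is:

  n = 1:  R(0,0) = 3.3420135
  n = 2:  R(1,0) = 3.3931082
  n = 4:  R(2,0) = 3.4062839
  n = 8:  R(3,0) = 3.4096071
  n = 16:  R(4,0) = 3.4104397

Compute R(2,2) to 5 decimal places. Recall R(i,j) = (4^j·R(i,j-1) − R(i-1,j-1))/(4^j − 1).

3.41071

Richardson extrapolation on the trapezoidal column (denominator 4−1=3):
R(1,1) = 3.3931082 + (3.3931082 − 3.3420135)/3 = 3.4101398
R(2,1) = (4·3.4062839 − 3.3931082) / 3 = 3.4106758
R(2,2) = (16·3.4106758 − 3.4101398) / 15 = 3.4107115
(Column j=1 coincides with Simpson's rule on the same nodes.)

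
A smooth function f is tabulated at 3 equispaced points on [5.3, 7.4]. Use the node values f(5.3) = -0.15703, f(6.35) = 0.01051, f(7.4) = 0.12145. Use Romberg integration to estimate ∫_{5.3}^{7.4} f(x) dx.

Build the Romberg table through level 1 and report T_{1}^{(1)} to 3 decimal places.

0.002

T_{0}^{(0)} (trapezoid, 1 panel, h=2.1000): -0.03736
T_{1}^{(0)} (trapezoid, 2 panels, h=1.0500): -0.00764
T_{1}^{(1)} = -0.00764 + (-0.00764 − (-0.03736))/3 = 0.00227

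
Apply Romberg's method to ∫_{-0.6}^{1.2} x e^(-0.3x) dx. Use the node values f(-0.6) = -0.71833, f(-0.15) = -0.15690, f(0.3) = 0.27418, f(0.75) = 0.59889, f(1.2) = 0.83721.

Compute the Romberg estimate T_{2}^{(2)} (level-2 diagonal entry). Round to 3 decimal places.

0.365

T_{0}^{(0)} (trapezoid, 1 panel, h=1.8000): 0.10699
T_{1}^{(0)} (trapezoid, 2 panels, h=0.9000): 0.30026
T_{2}^{(0)} (trapezoid, 4 panels, h=0.4500): 0.34902
T_{1}^{(1)} = 0.30026 + (0.30026 − 0.10699)/3 = 0.36468
T_{2}^{(1)} = 0.34902 + (0.34902 − 0.30026)/3 = 0.36527
T_{2}^{(2)} = 0.36527 + (0.36527 − 0.36468)/15 = 0.36531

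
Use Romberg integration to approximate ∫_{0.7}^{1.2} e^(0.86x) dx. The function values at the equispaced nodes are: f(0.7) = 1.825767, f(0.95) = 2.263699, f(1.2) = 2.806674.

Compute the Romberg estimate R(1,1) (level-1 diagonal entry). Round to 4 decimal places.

R(0,0) (trapezoid, 1 panel, h=0.5000): 1.158110
R(1,0) (trapezoid, 2 panels, h=0.2500): 1.144980
R(1,1) = 1.144980 + (1.144980 − 1.158110)/3 = 1.140603

1.1406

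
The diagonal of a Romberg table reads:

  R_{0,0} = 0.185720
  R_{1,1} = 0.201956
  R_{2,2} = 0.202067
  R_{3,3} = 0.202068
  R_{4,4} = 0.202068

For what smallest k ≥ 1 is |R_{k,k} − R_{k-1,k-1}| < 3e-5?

k = 3

|R_{1,1} − R_{0,0}| = 0.016236 ≥ 3e-5
|R_{2,2} − R_{1,1}| = 0.000111 ≥ 3e-5
|R_{3,3} − R_{2,2}| = 0.000001 < 3e-5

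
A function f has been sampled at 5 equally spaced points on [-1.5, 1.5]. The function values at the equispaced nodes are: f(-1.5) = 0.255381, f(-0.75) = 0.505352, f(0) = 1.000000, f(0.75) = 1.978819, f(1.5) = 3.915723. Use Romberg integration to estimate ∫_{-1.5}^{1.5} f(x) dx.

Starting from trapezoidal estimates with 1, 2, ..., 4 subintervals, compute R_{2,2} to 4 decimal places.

4.0230

R_{0,0} (trapezoid, 1 panel, h=3.0000): 6.256656
R_{1,0} (trapezoid, 2 panels, h=1.5000): 4.628328
R_{2,0} (trapezoid, 4 panels, h=0.7500): 4.177292
R_{1,1} = 4.628328 + (4.628328 − 6.256656)/3 = 4.085552
R_{2,1} = 4.177292 + (4.177292 − 4.628328)/3 = 4.026947
R_{2,2} = 4.026947 + (4.026947 − 4.085552)/15 = 4.023040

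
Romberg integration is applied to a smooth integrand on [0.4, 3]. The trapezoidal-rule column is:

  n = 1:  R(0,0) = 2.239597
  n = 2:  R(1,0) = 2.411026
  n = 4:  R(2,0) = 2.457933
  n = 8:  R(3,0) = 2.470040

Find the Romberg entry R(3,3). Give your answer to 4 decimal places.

Richardson extrapolation on the trapezoidal column (denominator 4−1=3):
R(1,1) = 2.411026 + (2.411026 − 2.239597)/3 = 2.468169
R(2,1) = (4·2.457933 − 2.411026) / 3 = 2.473569
R(3,1) = 2.470040 + (2.470040 − 2.457933)/3 = 2.474076
R(2,2) = (16·2.473569 − 2.468169) / 15 = 2.473929
R(3,2) = (16·2.474076 − 2.473569) / 15 = 2.474110
R(3,3) = 2.474110 + (2.474110 − 2.473929)/63 = 2.474113

2.4741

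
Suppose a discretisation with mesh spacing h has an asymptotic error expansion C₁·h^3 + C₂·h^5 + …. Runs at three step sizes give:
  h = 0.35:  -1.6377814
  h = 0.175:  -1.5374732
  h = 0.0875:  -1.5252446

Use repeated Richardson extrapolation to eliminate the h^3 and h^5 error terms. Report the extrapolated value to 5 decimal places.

-1.52351

First eliminate the h^3 term (factor 2^3 = 8):
  B₁ = (8·(-1.5374732) − (-1.6377814))/7 = -1.5231435
  B₂ = (8·(-1.5252446) − (-1.5374732))/7 = -1.5234977
Then eliminate the h^5 term (factor 2^5 = 32):
  (32·(-1.5234977) − (-1.5231435))/31 = -1.5235091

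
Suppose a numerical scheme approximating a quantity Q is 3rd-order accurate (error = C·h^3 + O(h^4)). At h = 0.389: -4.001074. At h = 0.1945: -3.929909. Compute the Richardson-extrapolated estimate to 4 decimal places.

The leading error scales as h^3; refining by a factor of 2 reduces it by 2^3 = 8.
Extrapolated value = (8·A(h/2) − A(h)) / (8 − 1)
= (8·(-3.929909) − (-4.001074)) / 7
= -27.438198 / 7 = -3.919743

-3.9197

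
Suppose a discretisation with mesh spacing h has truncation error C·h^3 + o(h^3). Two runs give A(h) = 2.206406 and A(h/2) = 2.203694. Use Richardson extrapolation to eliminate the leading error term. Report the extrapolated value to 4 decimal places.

The leading error scales as h^3; refining by a factor of 2 reduces it by 2^3 = 8.
Extrapolated value = (8·A(h/2) − A(h)) / (8 − 1)
= (8·2.203694 − 2.206406) / 7
= 15.423146 / 7 = 2.203307

2.2033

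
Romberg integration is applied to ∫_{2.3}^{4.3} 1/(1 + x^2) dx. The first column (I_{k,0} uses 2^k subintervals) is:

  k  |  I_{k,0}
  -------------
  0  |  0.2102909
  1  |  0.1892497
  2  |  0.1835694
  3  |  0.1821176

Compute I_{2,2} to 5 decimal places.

0.18164

I_{1,1} = 0.1892497 + (0.1892497 − 0.2102909)/3 = 0.1822360
I_{2,1} = (4·0.1835694 − 0.1892497) / 3 = 0.1816760
I_{2,2} = 0.1816760 + (0.1816760 − 0.1822360)/15 = 0.1816387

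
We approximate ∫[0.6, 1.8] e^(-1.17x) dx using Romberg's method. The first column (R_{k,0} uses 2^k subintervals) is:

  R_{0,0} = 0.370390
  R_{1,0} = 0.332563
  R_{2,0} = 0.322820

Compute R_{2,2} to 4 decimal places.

0.3195

Richardson extrapolation on the trapezoidal column (denominator 4−1=3):
R_{1,1} = 0.332563 + (0.332563 − 0.370390)/3 = 0.319954
R_{2,1} = 0.322820 + (0.322820 − 0.332563)/3 = 0.319572
R_{2,2} = 0.319572 + (0.319572 − 0.319954)/15 = 0.319547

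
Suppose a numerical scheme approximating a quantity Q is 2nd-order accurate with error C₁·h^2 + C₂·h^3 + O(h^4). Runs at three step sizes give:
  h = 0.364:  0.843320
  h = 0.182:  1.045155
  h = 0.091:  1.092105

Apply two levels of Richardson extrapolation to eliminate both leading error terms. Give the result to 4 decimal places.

1.1071

First eliminate the h^2 term (factor 2^2 = 4):
  B₁ = (4·1.045155 − 0.843320)/3 = 1.112433
  B₂ = (4·1.092105 − 1.045155)/3 = 1.107755
Then eliminate the h^3 term (factor 2^3 = 8):
  (8·1.107755 − 1.112433)/7 = 1.107087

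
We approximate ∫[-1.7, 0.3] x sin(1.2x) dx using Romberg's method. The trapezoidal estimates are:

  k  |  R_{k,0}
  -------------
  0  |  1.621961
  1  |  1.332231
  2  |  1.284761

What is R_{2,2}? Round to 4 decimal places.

Richardson extrapolation on the trapezoidal column (denominator 4−1=3):
R_{1,1} = 1.332231 + (1.332231 − 1.621961)/3 = 1.235654
R_{2,1} = (4·1.284761 − 1.332231) / 3 = 1.268938
R_{2,2} = (16·1.268938 − 1.235654) / 15 = 1.271157

1.2712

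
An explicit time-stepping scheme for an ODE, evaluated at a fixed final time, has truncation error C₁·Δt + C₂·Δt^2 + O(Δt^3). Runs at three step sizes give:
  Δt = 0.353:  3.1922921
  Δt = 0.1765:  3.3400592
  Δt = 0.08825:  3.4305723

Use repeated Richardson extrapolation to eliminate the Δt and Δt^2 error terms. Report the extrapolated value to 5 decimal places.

First eliminate the Δt term (factor 2^1 = 2):
  B₁ = (2·3.3400592 − 3.1922921)/1 = 3.4878263
  B₂ = (2·3.4305723 − 3.3400592)/1 = 3.5210854
Then eliminate the Δt^2 term (factor 2^2 = 4):
  (4·3.5210854 − 3.4878263)/3 = 3.5321718

3.53217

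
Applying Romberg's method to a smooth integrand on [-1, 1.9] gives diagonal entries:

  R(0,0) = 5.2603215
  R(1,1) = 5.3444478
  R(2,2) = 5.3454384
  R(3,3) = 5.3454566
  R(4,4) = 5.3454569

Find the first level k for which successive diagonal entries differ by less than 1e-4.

|R(1,1) − R(0,0)| = 0.0841263 ≥ 1e-4
|R(2,2) − R(1,1)| = 0.0009906 ≥ 1e-4
|R(3,3) − R(2,2)| = 0.0000182 < 1e-4

k = 3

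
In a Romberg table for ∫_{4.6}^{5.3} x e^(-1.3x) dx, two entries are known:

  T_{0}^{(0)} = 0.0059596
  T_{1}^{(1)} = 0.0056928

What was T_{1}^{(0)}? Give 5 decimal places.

From T_{1}^{(1)} = (4·T_{1}^{(0)} − T_{0}^{(0)})/3, solve for T_{1}^{(0)}:
4·T_{1}^{(0)} = 3·0.0056928 + 0.0059596 = 0.0230380
T_{1}^{(0)} = 0.0057595

0.00576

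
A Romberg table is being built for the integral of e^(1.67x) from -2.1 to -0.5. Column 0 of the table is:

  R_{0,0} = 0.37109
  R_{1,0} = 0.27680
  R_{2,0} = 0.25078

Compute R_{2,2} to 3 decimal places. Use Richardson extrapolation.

0.242

R_{1,1} = (4·0.27680 − 0.37109) / 3 = 0.24537
R_{2,1} = 0.25078 + (0.25078 − 0.27680)/3 = 0.24211
R_{2,2} = (16·0.24211 − 0.24537) / 15 = 0.24189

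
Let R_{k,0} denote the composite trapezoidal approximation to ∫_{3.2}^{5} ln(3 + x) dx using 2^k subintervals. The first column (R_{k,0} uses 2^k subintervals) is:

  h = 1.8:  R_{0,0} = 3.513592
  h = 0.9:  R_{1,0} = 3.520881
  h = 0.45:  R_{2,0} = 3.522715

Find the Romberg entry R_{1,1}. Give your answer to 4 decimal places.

3.5233

Richardson extrapolation on the trapezoidal column (denominator 4−1=3):
R_{1,1} = 3.520881 + (3.520881 − 3.513592)/3 = 3.523311
(Column j=1 coincides with Simpson's rule on the same nodes.)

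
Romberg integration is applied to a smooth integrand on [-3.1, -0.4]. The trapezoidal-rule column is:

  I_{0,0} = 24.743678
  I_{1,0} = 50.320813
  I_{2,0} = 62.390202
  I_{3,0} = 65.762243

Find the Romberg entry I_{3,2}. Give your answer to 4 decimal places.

66.9178

Richardson extrapolation on the trapezoidal column (denominator 4−1=3):
I_{2,1} = (4·62.390202 − 50.320813) / 3 = 66.413332
I_{3,1} = 65.762243 + (65.762243 − 62.390202)/3 = 66.886257
I_{3,2} = (16·66.886257 − 66.413332) / 15 = 66.917785
(Column j=1 coincides with Simpson's rule on the same nodes.)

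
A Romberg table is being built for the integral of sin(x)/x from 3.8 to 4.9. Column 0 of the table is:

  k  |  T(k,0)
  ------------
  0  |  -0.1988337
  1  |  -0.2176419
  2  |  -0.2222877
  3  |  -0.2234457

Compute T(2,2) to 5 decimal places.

Richardson extrapolation on the trapezoidal column (denominator 4−1=3):
T(1,1) = (4·(-0.2176419) − (-0.1988337)) / 3 = -0.2239113
T(2,1) = (4·(-0.2222877) − (-0.2176419)) / 3 = -0.2238363
T(2,2) = -0.2238363 + (-0.2238363 − (-0.2239113))/15 = -0.2238313
(Column j=1 coincides with Simpson's rule on the same nodes.)

-0.22383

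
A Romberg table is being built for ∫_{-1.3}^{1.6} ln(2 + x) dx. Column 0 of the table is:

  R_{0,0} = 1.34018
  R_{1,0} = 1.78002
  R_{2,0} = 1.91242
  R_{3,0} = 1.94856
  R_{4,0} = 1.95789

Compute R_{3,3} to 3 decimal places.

1.961

Richardson extrapolation on the trapezoidal column (denominator 4−1=3):
R_{1,1} = 1.78002 + (1.78002 − 1.34018)/3 = 1.92663
R_{2,1} = 1.91242 + (1.91242 − 1.78002)/3 = 1.95655
R_{3,1} = (4·1.94856 − 1.91242) / 3 = 1.96061
R_{2,2} = (16·1.95655 − 1.92663) / 15 = 1.95854
R_{3,2} = 1.96061 + (1.96061 − 1.95655)/15 = 1.96088
R_{3,3} = 1.96088 + (1.96088 − 1.95854)/63 = 1.96092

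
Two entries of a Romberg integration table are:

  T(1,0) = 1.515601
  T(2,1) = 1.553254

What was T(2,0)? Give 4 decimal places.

1.5438

From T(2,1) = (4·T(2,0) − T(1,0))/3, solve for T(2,0):
4·T(2,0) = 3·1.553254 + 1.515601 = 6.175363
T(2,0) = 1.543841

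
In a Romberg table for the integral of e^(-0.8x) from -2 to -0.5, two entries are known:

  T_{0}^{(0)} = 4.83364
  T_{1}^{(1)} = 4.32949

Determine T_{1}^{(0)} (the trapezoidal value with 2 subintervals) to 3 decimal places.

4.456

From T_{1}^{(1)} = (4·T_{1}^{(0)} − T_{0}^{(0)})/3, solve for T_{1}^{(0)}:
4·T_{1}^{(0)} = 3·4.32949 + 4.83364 = 17.82211
T_{1}^{(0)} = 4.45553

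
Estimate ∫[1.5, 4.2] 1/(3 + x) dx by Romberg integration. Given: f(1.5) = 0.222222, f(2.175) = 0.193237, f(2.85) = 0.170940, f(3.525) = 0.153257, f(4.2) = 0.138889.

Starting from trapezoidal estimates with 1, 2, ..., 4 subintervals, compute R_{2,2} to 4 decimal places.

0.4700

R_{0,0} (trapezoid, 1 panel, h=2.7000): 0.487500
R_{1,0} (trapezoid, 2 panels, h=1.3500): 0.474519
R_{2,0} (trapezoid, 4 panels, h=0.6750): 0.471143
R_{1,1} = 0.474519 + (0.474519 − 0.487500)/3 = 0.470192
R_{2,1} = 0.471143 + (0.471143 − 0.474519)/3 = 0.470018
R_{2,2} = 0.470018 + (0.470018 − 0.470192)/15 = 0.470006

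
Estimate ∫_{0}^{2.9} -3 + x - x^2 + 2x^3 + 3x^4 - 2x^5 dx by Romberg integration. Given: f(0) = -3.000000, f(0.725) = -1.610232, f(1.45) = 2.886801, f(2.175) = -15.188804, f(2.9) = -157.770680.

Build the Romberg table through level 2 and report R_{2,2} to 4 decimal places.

R_{0,0} (trapezoid, 1 panel, h=2.9000): -233.117486
R_{1,0} (trapezoid, 2 panels, h=1.4500): -112.372882
R_{2,0} (trapezoid, 4 panels, h=0.7250): -68.365742
R_{1,1} = -112.372882 + (-112.372882 − (-233.117486))/3 = -72.124681
R_{2,1} = -68.365742 + (-68.365742 − (-112.372882))/3 = -53.696695
R_{2,2} = -53.696695 + (-53.696695 − (-72.124681))/15 = -52.468163

-52.4682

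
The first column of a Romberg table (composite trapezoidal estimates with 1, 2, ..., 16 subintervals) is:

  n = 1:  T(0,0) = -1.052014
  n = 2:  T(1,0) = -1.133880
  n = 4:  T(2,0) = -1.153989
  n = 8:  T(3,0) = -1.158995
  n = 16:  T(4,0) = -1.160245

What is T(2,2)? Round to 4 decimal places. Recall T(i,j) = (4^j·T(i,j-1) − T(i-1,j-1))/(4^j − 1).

-1.1607

Richardson extrapolation on the trapezoidal column (denominator 4−1=3):
T(1,1) = (4·(-1.133880) − (-1.052014)) / 3 = -1.161169
T(2,1) = -1.153989 + (-1.153989 − (-1.133880))/3 = -1.160692
T(2,2) = (16·(-1.160692) − (-1.161169)) / 15 = -1.160660
(Column j=1 coincides with Simpson's rule on the same nodes.)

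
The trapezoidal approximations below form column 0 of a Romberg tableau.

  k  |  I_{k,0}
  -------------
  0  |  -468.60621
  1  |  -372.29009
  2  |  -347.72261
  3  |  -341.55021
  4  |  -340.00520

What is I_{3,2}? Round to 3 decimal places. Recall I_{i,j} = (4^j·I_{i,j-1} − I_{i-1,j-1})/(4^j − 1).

-339.490

I_{2,1} = (4·(-347.72261) − (-372.29009)) / 3 = -339.53345
I_{3,1} = -341.55021 + (-341.55021 − (-347.72261))/3 = -339.49274
I_{3,2} = (16·(-339.49274) − (-339.53345)) / 15 = -339.49003
(Column j=1 coincides with Simpson's rule on the same nodes.)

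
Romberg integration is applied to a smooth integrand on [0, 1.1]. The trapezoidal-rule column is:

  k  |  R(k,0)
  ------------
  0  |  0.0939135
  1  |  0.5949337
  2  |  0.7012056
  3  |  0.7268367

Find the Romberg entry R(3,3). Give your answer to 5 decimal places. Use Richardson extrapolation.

0.73530

R(1,1) = (4·0.5949337 − 0.0939135) / 3 = 0.7619404
R(2,1) = (4·0.7012056 − 0.5949337) / 3 = 0.7366296
R(3,1) = 0.7268367 + (0.7268367 − 0.7012056)/3 = 0.7353804
R(2,2) = (16·0.7366296 − 0.7619404) / 15 = 0.7349422
R(3,2) = (16·0.7353804 − 0.7366296) / 15 = 0.7352971
R(3,3) = 0.7352971 + (0.7352971 − 0.7349422)/63 = 0.7353027
(Column j=1 coincides with Simpson's rule on the same nodes.)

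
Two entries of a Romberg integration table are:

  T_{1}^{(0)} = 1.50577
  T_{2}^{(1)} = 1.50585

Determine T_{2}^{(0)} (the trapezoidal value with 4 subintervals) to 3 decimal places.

1.506

From T_{2}^{(1)} = (4·T_{2}^{(0)} − T_{1}^{(0)})/3, solve for T_{2}^{(0)}:
4·T_{2}^{(0)} = 3·1.50585 + 1.50577 = 6.02332
T_{2}^{(0)} = 1.50583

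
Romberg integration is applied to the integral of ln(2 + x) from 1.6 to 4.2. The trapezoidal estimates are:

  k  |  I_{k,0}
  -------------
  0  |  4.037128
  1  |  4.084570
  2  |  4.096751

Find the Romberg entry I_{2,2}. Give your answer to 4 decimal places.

4.1008

Richardson extrapolation on the trapezoidal column (denominator 4−1=3):
I_{1,1} = (4·4.084570 − 4.037128) / 3 = 4.100384
I_{2,1} = (4·4.096751 − 4.084570) / 3 = 4.100811
I_{2,2} = 4.100811 + (4.100811 − 4.100384)/15 = 4.100839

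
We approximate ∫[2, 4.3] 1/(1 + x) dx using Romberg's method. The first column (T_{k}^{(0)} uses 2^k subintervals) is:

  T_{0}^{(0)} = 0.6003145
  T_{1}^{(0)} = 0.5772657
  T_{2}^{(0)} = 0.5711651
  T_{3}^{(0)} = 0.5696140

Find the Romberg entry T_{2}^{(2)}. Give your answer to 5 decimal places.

0.56910

Richardson extrapolation on the trapezoidal column (denominator 4−1=3):
T_{1}^{(1)} = 0.5772657 + (0.5772657 − 0.6003145)/3 = 0.5695828
T_{2}^{(1)} = (4·0.5711651 − 0.5772657) / 3 = 0.5691316
T_{2}^{(2)} = 0.5691316 + (0.5691316 − 0.5695828)/15 = 0.5691015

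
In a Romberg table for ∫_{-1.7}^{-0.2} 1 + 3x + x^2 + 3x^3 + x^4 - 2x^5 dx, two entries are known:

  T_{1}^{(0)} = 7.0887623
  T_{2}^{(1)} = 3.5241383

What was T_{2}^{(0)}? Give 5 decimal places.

From T_{2}^{(1)} = (4·T_{2}^{(0)} − T_{1}^{(0)})/3, solve for T_{2}^{(0)}:
4·T_{2}^{(0)} = 3·3.5241383 + 7.0887623 = 17.6611772
T_{2}^{(0)} = 4.4152943

4.41529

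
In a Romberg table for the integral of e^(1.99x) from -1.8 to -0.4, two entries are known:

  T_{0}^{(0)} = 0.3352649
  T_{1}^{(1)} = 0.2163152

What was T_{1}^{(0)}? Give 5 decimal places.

From T_{1}^{(1)} = (4·T_{1}^{(0)} − T_{0}^{(0)})/3, solve for T_{1}^{(0)}:
4·T_{1}^{(0)} = 3·0.2163152 + 0.3352649 = 0.9842105
T_{1}^{(0)} = 0.2460526

0.24605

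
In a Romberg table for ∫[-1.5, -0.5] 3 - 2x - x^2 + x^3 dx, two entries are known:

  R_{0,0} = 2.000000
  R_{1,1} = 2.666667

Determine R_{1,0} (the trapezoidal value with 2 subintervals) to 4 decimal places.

From R_{1,1} = (4·R_{1,0} − R_{0,0})/3, solve for R_{1,0}:
4·R_{1,0} = 3·2.666667 + 2.000000 = 10.000001
R_{1,0} = 2.500000

2.5000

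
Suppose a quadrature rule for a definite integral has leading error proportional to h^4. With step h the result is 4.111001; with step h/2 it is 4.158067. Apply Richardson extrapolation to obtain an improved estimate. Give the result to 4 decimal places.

4.1612

The leading error scales as h^4; refining by a factor of 2 reduces it by 2^4 = 16.
Extrapolated value = (16·A(h/2) − A(h)) / (16 − 1)
= (16·4.158067 − 4.111001) / 15
= 62.418071 / 15 = 4.161205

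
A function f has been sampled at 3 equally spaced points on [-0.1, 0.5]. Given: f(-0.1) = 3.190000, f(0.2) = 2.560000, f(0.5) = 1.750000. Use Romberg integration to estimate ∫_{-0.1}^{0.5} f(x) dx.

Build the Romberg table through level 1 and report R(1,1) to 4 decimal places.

1.5180

R(0,0) (trapezoid, 1 panel, h=0.6000): 1.482000
R(1,0) (trapezoid, 2 panels, h=0.3000): 1.509000
R(1,1) = 1.509000 + (1.509000 − 1.482000)/3 = 1.518000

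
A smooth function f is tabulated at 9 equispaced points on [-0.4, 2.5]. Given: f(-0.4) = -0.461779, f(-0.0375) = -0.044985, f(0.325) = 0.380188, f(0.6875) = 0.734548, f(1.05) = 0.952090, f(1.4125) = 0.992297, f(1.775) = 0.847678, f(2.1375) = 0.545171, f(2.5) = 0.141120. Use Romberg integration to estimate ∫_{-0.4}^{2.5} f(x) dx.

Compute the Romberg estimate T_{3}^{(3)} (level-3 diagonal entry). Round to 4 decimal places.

T_{0}^{(0)} (trapezoid, 1 panel, h=2.9000): -0.464956
T_{1}^{(0)} (trapezoid, 2 panels, h=1.4500): 1.148053
T_{2}^{(0)} (trapezoid, 4 panels, h=0.7250): 1.464229
T_{3}^{(0)} (trapezoid, 8 panels, h=0.3625): 1.539413
T_{1}^{(1)} = 1.148053 + (1.148053 − (-0.464956))/3 = 1.685723
T_{2}^{(1)} = 1.464229 + (1.464229 − 1.148053)/3 = 1.569621
T_{3}^{(1)} = 1.539413 + (1.539413 − 1.464229)/3 = 1.564474
T_{2}^{(2)} = 1.569621 + (1.569621 − 1.685723)/15 = 1.561881
T_{3}^{(2)} = 1.564474 + (1.564474 − 1.569621)/15 = 1.564131
T_{3}^{(3)} = 1.564131 + (1.564131 − 1.561881)/63 = 1.564167

1.5642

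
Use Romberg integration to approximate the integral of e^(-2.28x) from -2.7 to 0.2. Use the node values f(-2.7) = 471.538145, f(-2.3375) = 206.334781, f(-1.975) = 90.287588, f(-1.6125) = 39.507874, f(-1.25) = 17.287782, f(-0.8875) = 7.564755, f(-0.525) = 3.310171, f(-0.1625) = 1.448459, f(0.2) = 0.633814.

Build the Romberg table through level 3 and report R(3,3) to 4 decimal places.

R(0,0) (trapezoid, 1 panel, h=2.9000): 684.649341
R(1,0) (trapezoid, 2 panels, h=1.4500): 367.391954
R(2,0) (trapezoid, 4 panels, h=0.7250): 251.554352
R(3,0) (trapezoid, 8 panels, h=0.3625): 218.162429
R(1,1) = 367.391954 + (367.391954 − 684.649341)/3 = 261.639492
R(2,1) = 251.554352 + (251.554352 − 367.391954)/3 = 212.941818
R(3,1) = 218.162429 + (218.162429 − 251.554352)/3 = 207.031788
R(2,2) = 212.941818 + (212.941818 − 261.639492)/15 = 209.695306
R(3,2) = 207.031788 + (207.031788 − 212.941818)/15 = 206.637786
R(3,3) = 206.637786 + (206.637786 − 209.695306)/63 = 206.589254

206.5893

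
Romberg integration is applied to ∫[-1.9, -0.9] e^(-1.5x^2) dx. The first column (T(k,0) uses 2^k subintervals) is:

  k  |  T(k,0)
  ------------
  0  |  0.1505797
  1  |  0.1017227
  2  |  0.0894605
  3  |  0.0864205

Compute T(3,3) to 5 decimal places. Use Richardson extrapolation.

0.08541

T(1,1) = 0.1017227 + (0.1017227 − 0.1505797)/3 = 0.0854370
T(2,1) = (4·0.0894605 − 0.1017227) / 3 = 0.0853731
T(3,1) = (4·0.0864205 − 0.0894605) / 3 = 0.0854072
T(2,2) = 0.0853731 + (0.0853731 − 0.0854370)/15 = 0.0853688
T(3,2) = (16·0.0854072 − 0.0853731) / 15 = 0.0854095
T(3,3) = 0.0854095 + (0.0854095 − 0.0853688)/63 = 0.0854101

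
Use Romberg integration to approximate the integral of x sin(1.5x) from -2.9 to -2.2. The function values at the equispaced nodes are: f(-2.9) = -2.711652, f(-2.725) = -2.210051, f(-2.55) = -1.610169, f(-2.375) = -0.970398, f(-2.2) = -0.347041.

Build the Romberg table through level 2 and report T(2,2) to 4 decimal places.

-1.1084

T(0,0) (trapezoid, 1 panel, h=0.7000): -1.070543
T(1,0) (trapezoid, 2 panels, h=0.3500): -1.098830
T(2,0) (trapezoid, 4 panels, h=0.1750): -1.105994
T(1,1) = -1.098830 + (-1.098830 − (-1.070543))/3 = -1.108259
T(2,1) = -1.105994 + (-1.105994 − (-1.098830))/3 = -1.108382
T(2,2) = -1.108382 + (-1.108382 − (-1.108259))/15 = -1.108390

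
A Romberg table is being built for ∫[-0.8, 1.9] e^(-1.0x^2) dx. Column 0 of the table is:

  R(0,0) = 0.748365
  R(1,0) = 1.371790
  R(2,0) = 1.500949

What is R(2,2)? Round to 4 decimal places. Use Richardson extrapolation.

1.5416

R(1,1) = (4·1.371790 − 0.748365) / 3 = 1.579598
R(2,1) = 1.500949 + (1.500949 − 1.371790)/3 = 1.544002
R(2,2) = (16·1.544002 − 1.579598) / 15 = 1.541629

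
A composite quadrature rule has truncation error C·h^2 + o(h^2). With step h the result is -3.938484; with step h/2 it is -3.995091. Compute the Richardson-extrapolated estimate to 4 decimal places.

The leading error scales as h^2; refining by a factor of 2 reduces it by 2^2 = 4.
Extrapolated value = (4·A(h/2) − A(h)) / (4 − 1)
= (4·(-3.995091) − (-3.938484)) / 3
= -12.041880 / 3 = -4.013960

-4.0140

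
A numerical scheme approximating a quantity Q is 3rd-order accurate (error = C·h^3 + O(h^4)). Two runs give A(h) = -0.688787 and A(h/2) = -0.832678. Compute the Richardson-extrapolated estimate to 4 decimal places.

Extrapolated value = (8·A(h/2) − A(h)) / (8 − 1)
= (8·(-0.832678) − (-0.688787)) / 7
= -5.972637 / 7 = -0.853234

-0.8532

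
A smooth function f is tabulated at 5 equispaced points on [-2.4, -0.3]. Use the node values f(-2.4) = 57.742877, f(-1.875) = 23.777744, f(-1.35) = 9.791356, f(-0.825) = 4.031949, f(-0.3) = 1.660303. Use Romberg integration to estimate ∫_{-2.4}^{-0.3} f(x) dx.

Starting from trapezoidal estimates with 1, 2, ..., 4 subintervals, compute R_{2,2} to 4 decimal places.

33.2087

R_{0,0} (trapezoid, 1 panel, h=2.1000): 62.373339
R_{1,0} (trapezoid, 2 panels, h=1.0500): 41.467593
R_{2,0} (trapezoid, 4 panels, h=0.5250): 35.333885
R_{1,1} = 41.467593 + (41.467593 − 62.373339)/3 = 34.499011
R_{2,1} = 35.333885 + (35.333885 − 41.467593)/3 = 33.289316
R_{2,2} = 33.289316 + (33.289316 − 34.499011)/15 = 33.208670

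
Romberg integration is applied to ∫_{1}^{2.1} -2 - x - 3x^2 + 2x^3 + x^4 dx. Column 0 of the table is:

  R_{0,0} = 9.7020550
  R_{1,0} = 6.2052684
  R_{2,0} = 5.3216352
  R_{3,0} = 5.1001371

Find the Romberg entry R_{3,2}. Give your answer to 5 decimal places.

Richardson extrapolation on the trapezoidal column (denominator 4−1=3):
R_{2,1} = 5.3216352 + (5.3216352 − 6.2052684)/3 = 5.0270908
R_{3,1} = 5.1001371 + (5.1001371 − 5.3216352)/3 = 5.0263044
R_{3,2} = (16·5.0263044 − 5.0270908) / 15 = 5.0262520

5.02625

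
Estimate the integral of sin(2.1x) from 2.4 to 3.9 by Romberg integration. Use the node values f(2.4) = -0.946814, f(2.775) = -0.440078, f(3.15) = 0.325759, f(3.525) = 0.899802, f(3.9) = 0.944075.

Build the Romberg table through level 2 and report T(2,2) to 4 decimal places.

0.3100

T(0,0) (trapezoid, 1 panel, h=1.5000): -0.002054
T(1,0) (trapezoid, 2 panels, h=0.7500): 0.243292
T(2,0) (trapezoid, 4 panels, h=0.3750): 0.294043
T(1,1) = 0.243292 + (0.243292 − (-0.002054))/3 = 0.325074
T(2,1) = 0.294043 + (0.294043 − 0.243292)/3 = 0.310960
T(2,2) = 0.310960 + (0.310960 − 0.325074)/15 = 0.310019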